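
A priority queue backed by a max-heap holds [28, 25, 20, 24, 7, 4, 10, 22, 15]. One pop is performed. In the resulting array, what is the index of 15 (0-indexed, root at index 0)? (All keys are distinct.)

7

remove root 28; move last element 15 to root → [15, 25, 20, 24, 7, 4, 10, 22]
15 vs larger child 25 at index 1, swap → [25, 15, 20, 24, 7, 4, 10, 22]
15 vs larger child 24 at index 3, swap → [25, 24, 20, 15, 7, 4, 10, 22]
15 vs only child 22 at index 7, swap → [25, 24, 20, 22, 7, 4, 10, 15]
resulting array: [25, 24, 20, 22, 7, 4, 10, 15]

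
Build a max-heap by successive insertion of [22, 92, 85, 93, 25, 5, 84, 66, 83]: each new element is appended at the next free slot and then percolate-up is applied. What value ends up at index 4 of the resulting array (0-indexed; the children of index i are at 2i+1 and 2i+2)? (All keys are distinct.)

Insert 22:
  append 22 at index 0 → [22] (no swap needed)
Insert 92:
  append 92 at index 1 → [22, 92]
  92 > parent 22 at index 0, swap → [92, 22]
Insert 85:
  append 85 at index 2 → [92, 22, 85] (no swap needed)
Insert 93:
  append 93 at index 3 → [92, 22, 85, 93]
  93 > parent 22 at index 1, swap → [92, 93, 85, 22]
  93 > parent 92 at index 0, swap → [93, 92, 85, 22]
Insert 25:
  append 25 at index 4 → [93, 92, 85, 22, 25] (no swap needed)
Insert 5:
  append 5 at index 5 → [93, 92, 85, 22, 25, 5] (no swap needed)
Insert 84:
  append 84 at index 6 → [93, 92, 85, 22, 25, 5, 84] (no swap needed)
Insert 66:
  append 66 at index 7 → [93, 92, 85, 22, 25, 5, 84, 66]
  66 > parent 22 at index 3, swap → [93, 92, 85, 66, 25, 5, 84, 22]
Insert 83:
  append 83 at index 8 → [93, 92, 85, 66, 25, 5, 84, 22, 83]
  83 > parent 66 at index 3, swap → [93, 92, 85, 83, 25, 5, 84, 22, 66]
resulting array: [93, 92, 85, 83, 25, 5, 84, 22, 66]

25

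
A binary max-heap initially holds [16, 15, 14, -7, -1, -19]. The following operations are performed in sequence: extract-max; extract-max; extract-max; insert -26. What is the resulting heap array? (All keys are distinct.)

[-1, -7, -19, -26]

extract-max → returns 16:
  remove root 16; move last element -19 to root → [-19, 15, 14, -7, -1]
  -19 vs larger child 15 at index 1, swap → [15, -19, 14, -7, -1]
  -19 vs larger child -1 at index 4, swap → [15, -1, 14, -7, -19]
extract-max → returns 15:
  remove root 15; move last element -19 to root → [-19, -1, 14, -7]
  -19 vs larger child 14 at index 2, swap → [14, -1, -19, -7]
extract-max → returns 14:
  remove root 14; move last element -7 to root → [-7, -1, -19]
  -7 vs larger child -1 at index 1, swap → [-1, -7, -19]
insert -26:
  append -26 at index 3 → [-1, -7, -19, -26] (no swap needed)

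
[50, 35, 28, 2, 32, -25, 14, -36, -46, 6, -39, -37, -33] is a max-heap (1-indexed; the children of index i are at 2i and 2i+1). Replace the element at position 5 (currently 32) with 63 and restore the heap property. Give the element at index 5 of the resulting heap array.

35

set index 5 from 32 to 63 → [50, 35, 28, 2, 63, -25, 14, -36, -46, 6, -39, -37, -33]
63 > parent 35 at index 2, swap → [50, 63, 28, 2, 35, -25, 14, -36, -46, 6, -39, -37, -33]
63 > parent 50 at index 1, swap → [63, 50, 28, 2, 35, -25, 14, -36, -46, 6, -39, -37, -33]
resulting array: [63, 50, 28, 2, 35, -25, 14, -36, -46, 6, -39, -37, -33]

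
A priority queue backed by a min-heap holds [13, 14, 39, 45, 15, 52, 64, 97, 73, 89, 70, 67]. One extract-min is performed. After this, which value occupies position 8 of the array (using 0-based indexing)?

remove root 13; move last element 67 to root → [67, 14, 39, 45, 15, 52, 64, 97, 73, 89, 70]
67 vs smaller child 14 at index 1, swap → [14, 67, 39, 45, 15, 52, 64, 97, 73, 89, 70]
67 vs smaller child 15 at index 4, swap → [14, 15, 39, 45, 67, 52, 64, 97, 73, 89, 70]
resulting array: [14, 15, 39, 45, 67, 52, 64, 97, 73, 89, 70]

73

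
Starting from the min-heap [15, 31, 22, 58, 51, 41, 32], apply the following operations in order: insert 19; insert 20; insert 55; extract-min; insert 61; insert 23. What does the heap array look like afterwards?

[19, 20, 22, 31, 23, 41, 32, 58, 55, 61, 51]

insert 19:
  append 19 at index 7 → [15, 31, 22, 58, 51, 41, 32, 19]
  19 < parent 58 at index 3, swap → [15, 31, 22, 19, 51, 41, 32, 58]
  19 < parent 31 at index 1, swap → [15, 19, 22, 31, 51, 41, 32, 58]
insert 20:
  append 20 at index 8 → [15, 19, 22, 31, 51, 41, 32, 58, 20]
  20 < parent 31 at index 3, swap → [15, 19, 22, 20, 51, 41, 32, 58, 31]
insert 55:
  append 55 at index 9 → [15, 19, 22, 20, 51, 41, 32, 58, 31, 55] (no swap needed)
extract-min → returns 15:
  remove root 15; move last element 55 to root → [55, 19, 22, 20, 51, 41, 32, 58, 31]
  55 vs smaller child 19 at index 1, swap → [19, 55, 22, 20, 51, 41, 32, 58, 31]
  55 vs smaller child 20 at index 3, swap → [19, 20, 22, 55, 51, 41, 32, 58, 31]
  55 vs smaller child 31 at index 8, swap → [19, 20, 22, 31, 51, 41, 32, 58, 55]
insert 61:
  append 61 at index 9 → [19, 20, 22, 31, 51, 41, 32, 58, 55, 61] (no swap needed)
insert 23:
  append 23 at index 10 → [19, 20, 22, 31, 51, 41, 32, 58, 55, 61, 23]
  23 < parent 51 at index 4, swap → [19, 20, 22, 31, 23, 41, 32, 58, 55, 61, 51]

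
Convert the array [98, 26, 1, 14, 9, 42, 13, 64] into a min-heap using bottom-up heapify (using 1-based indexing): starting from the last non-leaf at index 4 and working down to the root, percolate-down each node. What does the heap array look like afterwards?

[1, 9, 13, 14, 26, 42, 98, 64]

sift down from index 4: already satisfies heap property
sift down from index 3: already satisfies heap property
sift down from index 2:
  26 vs smaller child 9 at index 5, swap → [98, 9, 1, 14, 26, 42, 13, 64]
sift down from index 1:
  98 vs smaller child 1 at index 3, swap → [1, 9, 98, 14, 26, 42, 13, 64]
  98 vs smaller child 13 at index 7, swap → [1, 9, 13, 14, 26, 42, 98, 64]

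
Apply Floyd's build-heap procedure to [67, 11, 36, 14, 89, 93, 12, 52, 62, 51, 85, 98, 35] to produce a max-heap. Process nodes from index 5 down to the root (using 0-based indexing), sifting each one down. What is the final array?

sift down from index 5:
  93 vs larger child 98 at index 11, swap → [67, 11, 36, 14, 89, 98, 12, 52, 62, 51, 85, 93, 35]
sift down from index 4: already satisfies heap property
sift down from index 3:
  14 vs larger child 62 at index 8, swap → [67, 11, 36, 62, 89, 98, 12, 52, 14, 51, 85, 93, 35]
sift down from index 2:
  36 vs larger child 98 at index 5, swap → [67, 11, 98, 62, 89, 36, 12, 52, 14, 51, 85, 93, 35]
  36 vs larger child 93 at index 11, swap → [67, 11, 98, 62, 89, 93, 12, 52, 14, 51, 85, 36, 35]
sift down from index 1:
  11 vs larger child 89 at index 4, swap → [67, 89, 98, 62, 11, 93, 12, 52, 14, 51, 85, 36, 35]
  11 vs larger child 85 at index 10, swap → [67, 89, 98, 62, 85, 93, 12, 52, 14, 51, 11, 36, 35]
sift down from index 0:
  67 vs larger child 98 at index 2, swap → [98, 89, 67, 62, 85, 93, 12, 52, 14, 51, 11, 36, 35]
  67 vs larger child 93 at index 5, swap → [98, 89, 93, 62, 85, 67, 12, 52, 14, 51, 11, 36, 35]

[98, 89, 93, 62, 85, 67, 12, 52, 14, 51, 11, 36, 35]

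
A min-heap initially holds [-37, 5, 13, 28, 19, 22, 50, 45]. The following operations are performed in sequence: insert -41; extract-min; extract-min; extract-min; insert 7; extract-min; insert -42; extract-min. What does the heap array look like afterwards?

[13, 19, 22, 28, 45, 50]

insert -41:
  append -41 at index 8 → [-37, 5, 13, 28, 19, 22, 50, 45, -41]
  -41 < parent 28 at index 3, swap → [-37, 5, 13, -41, 19, 22, 50, 45, 28]
  -41 < parent 5 at index 1, swap → [-37, -41, 13, 5, 19, 22, 50, 45, 28]
  -41 < parent -37 at index 0, swap → [-41, -37, 13, 5, 19, 22, 50, 45, 28]
extract-min → returns -41:
  remove root -41; move last element 28 to root → [28, -37, 13, 5, 19, 22, 50, 45]
  28 vs smaller child -37 at index 1, swap → [-37, 28, 13, 5, 19, 22, 50, 45]
  28 vs smaller child 5 at index 3, swap → [-37, 5, 13, 28, 19, 22, 50, 45]
extract-min → returns -37:
  remove root -37; move last element 45 to root → [45, 5, 13, 28, 19, 22, 50]
  45 vs smaller child 5 at index 1, swap → [5, 45, 13, 28, 19, 22, 50]
  45 vs smaller child 19 at index 4, swap → [5, 19, 13, 28, 45, 22, 50]
extract-min → returns 5:
  remove root 5; move last element 50 to root → [50, 19, 13, 28, 45, 22]
  50 vs smaller child 13 at index 2, swap → [13, 19, 50, 28, 45, 22]
  50 vs only child 22 at index 5, swap → [13, 19, 22, 28, 45, 50]
insert 7:
  append 7 at index 6 → [13, 19, 22, 28, 45, 50, 7]
  7 < parent 22 at index 2, swap → [13, 19, 7, 28, 45, 50, 22]
  7 < parent 13 at index 0, swap → [7, 19, 13, 28, 45, 50, 22]
extract-min → returns 7:
  remove root 7; move last element 22 to root → [22, 19, 13, 28, 45, 50]
  22 vs smaller child 13 at index 2, swap → [13, 19, 22, 28, 45, 50]
insert -42:
  append -42 at index 6 → [13, 19, 22, 28, 45, 50, -42]
  -42 < parent 22 at index 2, swap → [13, 19, -42, 28, 45, 50, 22]
  -42 < parent 13 at index 0, swap → [-42, 19, 13, 28, 45, 50, 22]
extract-min → returns -42:
  remove root -42; move last element 22 to root → [22, 19, 13, 28, 45, 50]
  22 vs smaller child 13 at index 2, swap → [13, 19, 22, 28, 45, 50]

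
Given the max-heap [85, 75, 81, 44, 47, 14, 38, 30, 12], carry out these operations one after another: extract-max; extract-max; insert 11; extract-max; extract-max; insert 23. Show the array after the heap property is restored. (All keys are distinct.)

extract-max → returns 85:
  remove root 85; move last element 12 to root → [12, 75, 81, 44, 47, 14, 38, 30]
  12 vs larger child 81 at index 2, swap → [81, 75, 12, 44, 47, 14, 38, 30]
  12 vs larger child 38 at index 6, swap → [81, 75, 38, 44, 47, 14, 12, 30]
extract-max → returns 81:
  remove root 81; move last element 30 to root → [30, 75, 38, 44, 47, 14, 12]
  30 vs larger child 75 at index 1, swap → [75, 30, 38, 44, 47, 14, 12]
  30 vs larger child 47 at index 4, swap → [75, 47, 38, 44, 30, 14, 12]
insert 11:
  append 11 at index 7 → [75, 47, 38, 44, 30, 14, 12, 11] (no swap needed)
extract-max → returns 75:
  remove root 75; move last element 11 to root → [11, 47, 38, 44, 30, 14, 12]
  11 vs larger child 47 at index 1, swap → [47, 11, 38, 44, 30, 14, 12]
  11 vs larger child 44 at index 3, swap → [47, 44, 38, 11, 30, 14, 12]
extract-max → returns 47:
  remove root 47; move last element 12 to root → [12, 44, 38, 11, 30, 14]
  12 vs larger child 44 at index 1, swap → [44, 12, 38, 11, 30, 14]
  12 vs larger child 30 at index 4, swap → [44, 30, 38, 11, 12, 14]
insert 23:
  append 23 at index 6 → [44, 30, 38, 11, 12, 14, 23] (no swap needed)

[44, 30, 38, 11, 12, 14, 23]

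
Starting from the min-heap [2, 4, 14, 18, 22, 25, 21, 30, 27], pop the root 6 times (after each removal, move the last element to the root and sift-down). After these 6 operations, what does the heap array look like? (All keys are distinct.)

[25, 27, 30]

extract-min #1 returns 2:
  remove root 2; move last element 27 to root → [27, 4, 14, 18, 22, 25, 21, 30]
  27 vs smaller child 4 at index 1, swap → [4, 27, 14, 18, 22, 25, 21, 30]
  27 vs smaller child 18 at index 3, swap → [4, 18, 14, 27, 22, 25, 21, 30]
extract-min #2 returns 4:
  remove root 4; move last element 30 to root → [30, 18, 14, 27, 22, 25, 21]
  30 vs smaller child 14 at index 2, swap → [14, 18, 30, 27, 22, 25, 21]
  30 vs smaller child 21 at index 6, swap → [14, 18, 21, 27, 22, 25, 30]
extract-min #3 returns 14:
  remove root 14; move last element 30 to root → [30, 18, 21, 27, 22, 25]
  30 vs smaller child 18 at index 1, swap → [18, 30, 21, 27, 22, 25]
  30 vs smaller child 22 at index 4, swap → [18, 22, 21, 27, 30, 25]
extract-min #4 returns 18:
  remove root 18; move last element 25 to root → [25, 22, 21, 27, 30]
  25 vs smaller child 21 at index 2, swap → [21, 22, 25, 27, 30]
extract-min #5 returns 21:
  remove root 21; move last element 30 to root → [30, 22, 25, 27]
  30 vs smaller child 22 at index 1, swap → [22, 30, 25, 27]
  30 vs only child 27 at index 3, swap → [22, 27, 25, 30]
extract-min #6 returns 22:
  remove root 22; move last element 30 to root → [30, 27, 25]
  30 vs smaller child 25 at index 2, swap → [25, 27, 30]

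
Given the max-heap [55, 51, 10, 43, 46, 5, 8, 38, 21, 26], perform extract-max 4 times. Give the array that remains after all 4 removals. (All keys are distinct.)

extract-max #1 returns 55:
  remove root 55; move last element 26 to root → [26, 51, 10, 43, 46, 5, 8, 38, 21]
  26 vs larger child 51 at index 1, swap → [51, 26, 10, 43, 46, 5, 8, 38, 21]
  26 vs larger child 46 at index 4, swap → [51, 46, 10, 43, 26, 5, 8, 38, 21]
extract-max #2 returns 51:
  remove root 51; move last element 21 to root → [21, 46, 10, 43, 26, 5, 8, 38]
  21 vs larger child 46 at index 1, swap → [46, 21, 10, 43, 26, 5, 8, 38]
  21 vs larger child 43 at index 3, swap → [46, 43, 10, 21, 26, 5, 8, 38]
  21 vs only child 38 at index 7, swap → [46, 43, 10, 38, 26, 5, 8, 21]
extract-max #3 returns 46:
  remove root 46; move last element 21 to root → [21, 43, 10, 38, 26, 5, 8]
  21 vs larger child 43 at index 1, swap → [43, 21, 10, 38, 26, 5, 8]
  21 vs larger child 38 at index 3, swap → [43, 38, 10, 21, 26, 5, 8]
extract-max #4 returns 43:
  remove root 43; move last element 8 to root → [8, 38, 10, 21, 26, 5]
  8 vs larger child 38 at index 1, swap → [38, 8, 10, 21, 26, 5]
  8 vs larger child 26 at index 4, swap → [38, 26, 10, 21, 8, 5]

[38, 26, 10, 21, 8, 5]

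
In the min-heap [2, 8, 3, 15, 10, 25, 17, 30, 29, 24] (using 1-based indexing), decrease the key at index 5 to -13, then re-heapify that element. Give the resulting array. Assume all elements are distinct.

[-13, 2, 3, 15, 8, 25, 17, 30, 29, 24]

set index 5 from 10 to -13 → [2, 8, 3, 15, -13, 25, 17, 30, 29, 24]
-13 < parent 8 at index 2, swap → [2, -13, 3, 15, 8, 25, 17, 30, 29, 24]
-13 < parent 2 at index 1, swap → [-13, 2, 3, 15, 8, 25, 17, 30, 29, 24]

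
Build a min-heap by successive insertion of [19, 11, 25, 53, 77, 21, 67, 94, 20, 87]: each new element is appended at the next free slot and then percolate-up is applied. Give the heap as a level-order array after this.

[11, 19, 21, 20, 77, 25, 67, 94, 53, 87]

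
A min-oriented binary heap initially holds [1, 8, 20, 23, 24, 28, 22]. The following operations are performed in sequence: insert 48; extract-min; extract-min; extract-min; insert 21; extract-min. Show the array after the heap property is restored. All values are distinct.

insert 48:
  append 48 at index 7 → [1, 8, 20, 23, 24, 28, 22, 48] (no swap needed)
extract-min → returns 1:
  remove root 1; move last element 48 to root → [48, 8, 20, 23, 24, 28, 22]
  48 vs smaller child 8 at index 1, swap → [8, 48, 20, 23, 24, 28, 22]
  48 vs smaller child 23 at index 3, swap → [8, 23, 20, 48, 24, 28, 22]
extract-min → returns 8:
  remove root 8; move last element 22 to root → [22, 23, 20, 48, 24, 28]
  22 vs smaller child 20 at index 2, swap → [20, 23, 22, 48, 24, 28]
extract-min → returns 20:
  remove root 20; move last element 28 to root → [28, 23, 22, 48, 24]
  28 vs smaller child 22 at index 2, swap → [22, 23, 28, 48, 24]
insert 21:
  append 21 at index 5 → [22, 23, 28, 48, 24, 21]
  21 < parent 28 at index 2, swap → [22, 23, 21, 48, 24, 28]
  21 < parent 22 at index 0, swap → [21, 23, 22, 48, 24, 28]
extract-min → returns 21:
  remove root 21; move last element 28 to root → [28, 23, 22, 48, 24]
  28 vs smaller child 22 at index 2, swap → [22, 23, 28, 48, 24]

[22, 23, 28, 48, 24]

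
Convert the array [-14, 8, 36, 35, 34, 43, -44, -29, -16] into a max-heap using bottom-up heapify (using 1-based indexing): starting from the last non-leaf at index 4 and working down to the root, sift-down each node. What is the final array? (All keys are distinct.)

[43, 35, 36, 8, 34, -14, -44, -29, -16]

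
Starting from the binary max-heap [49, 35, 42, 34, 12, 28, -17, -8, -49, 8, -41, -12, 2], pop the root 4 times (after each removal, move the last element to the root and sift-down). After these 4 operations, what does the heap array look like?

extract-max #1 returns 49:
  remove root 49; move last element 2 to root → [2, 35, 42, 34, 12, 28, -17, -8, -49, 8, -41, -12]
  2 vs larger child 42 at index 2, swap → [42, 35, 2, 34, 12, 28, -17, -8, -49, 8, -41, -12]
  2 vs larger child 28 at index 5, swap → [42, 35, 28, 34, 12, 2, -17, -8, -49, 8, -41, -12]
extract-max #2 returns 42:
  remove root 42; move last element -12 to root → [-12, 35, 28, 34, 12, 2, -17, -8, -49, 8, -41]
  -12 vs larger child 35 at index 1, swap → [35, -12, 28, 34, 12, 2, -17, -8, -49, 8, -41]
  -12 vs larger child 34 at index 3, swap → [35, 34, 28, -12, 12, 2, -17, -8, -49, 8, -41]
  -12 vs larger child -8 at index 7, swap → [35, 34, 28, -8, 12, 2, -17, -12, -49, 8, -41]
extract-max #3 returns 35:
  remove root 35; move last element -41 to root → [-41, 34, 28, -8, 12, 2, -17, -12, -49, 8]
  -41 vs larger child 34 at index 1, swap → [34, -41, 28, -8, 12, 2, -17, -12, -49, 8]
  -41 vs larger child 12 at index 4, swap → [34, 12, 28, -8, -41, 2, -17, -12, -49, 8]
  -41 vs only child 8 at index 9, swap → [34, 12, 28, -8, 8, 2, -17, -12, -49, -41]
extract-max #4 returns 34:
  remove root 34; move last element -41 to root → [-41, 12, 28, -8, 8, 2, -17, -12, -49]
  -41 vs larger child 28 at index 2, swap → [28, 12, -41, -8, 8, 2, -17, -12, -49]
  -41 vs larger child 2 at index 5, swap → [28, 12, 2, -8, 8, -41, -17, -12, -49]

[28, 12, 2, -8, 8, -41, -17, -12, -49]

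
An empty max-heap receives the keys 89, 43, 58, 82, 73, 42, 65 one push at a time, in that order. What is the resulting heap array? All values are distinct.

[89, 82, 65, 43, 73, 42, 58]

Insert 89:
  append 89 at index 0 → [89] (no swap needed)
Insert 43:
  append 43 at index 1 → [89, 43] (no swap needed)
Insert 58:
  append 58 at index 2 → [89, 43, 58] (no swap needed)
Insert 82:
  append 82 at index 3 → [89, 43, 58, 82]
  82 > parent 43 at index 1, swap → [89, 82, 58, 43]
Insert 73:
  append 73 at index 4 → [89, 82, 58, 43, 73] (no swap needed)
Insert 42:
  append 42 at index 5 → [89, 82, 58, 43, 73, 42] (no swap needed)
Insert 65:
  append 65 at index 6 → [89, 82, 58, 43, 73, 42, 65]
  65 > parent 58 at index 2, swap → [89, 82, 65, 43, 73, 42, 58]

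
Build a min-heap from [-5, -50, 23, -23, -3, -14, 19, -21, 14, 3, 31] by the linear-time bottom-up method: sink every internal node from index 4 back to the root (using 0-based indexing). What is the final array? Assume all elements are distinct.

[-50, -23, -14, -21, -3, 23, 19, -5, 14, 3, 31]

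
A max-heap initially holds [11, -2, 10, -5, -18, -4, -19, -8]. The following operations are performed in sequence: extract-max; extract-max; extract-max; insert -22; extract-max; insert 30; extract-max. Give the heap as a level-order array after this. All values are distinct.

[-5, -18, -8, -19, -22]

extract-max → returns 11:
  remove root 11; move last element -8 to root → [-8, -2, 10, -5, -18, -4, -19]
  -8 vs larger child 10 at index 2, swap → [10, -2, -8, -5, -18, -4, -19]
  -8 vs larger child -4 at index 5, swap → [10, -2, -4, -5, -18, -8, -19]
extract-max → returns 10:
  remove root 10; move last element -19 to root → [-19, -2, -4, -5, -18, -8]
  -19 vs larger child -2 at index 1, swap → [-2, -19, -4, -5, -18, -8]
  -19 vs larger child -5 at index 3, swap → [-2, -5, -4, -19, -18, -8]
extract-max → returns -2:
  remove root -2; move last element -8 to root → [-8, -5, -4, -19, -18]
  -8 vs larger child -4 at index 2, swap → [-4, -5, -8, -19, -18]
insert -22:
  append -22 at index 5 → [-4, -5, -8, -19, -18, -22] (no swap needed)
extract-max → returns -4:
  remove root -4; move last element -22 to root → [-22, -5, -8, -19, -18]
  -22 vs larger child -5 at index 1, swap → [-5, -22, -8, -19, -18]
  -22 vs larger child -18 at index 4, swap → [-5, -18, -8, -19, -22]
insert 30:
  append 30 at index 5 → [-5, -18, -8, -19, -22, 30]
  30 > parent -8 at index 2, swap → [-5, -18, 30, -19, -22, -8]
  30 > parent -5 at index 0, swap → [30, -18, -5, -19, -22, -8]
extract-max → returns 30:
  remove root 30; move last element -8 to root → [-8, -18, -5, -19, -22]
  -8 vs larger child -5 at index 2, swap → [-5, -18, -8, -19, -22]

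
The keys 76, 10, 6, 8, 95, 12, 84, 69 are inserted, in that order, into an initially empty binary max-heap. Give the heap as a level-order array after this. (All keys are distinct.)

Insert 76:
  append 76 at index 0 → [76] (no swap needed)
Insert 10:
  append 10 at index 1 → [76, 10] (no swap needed)
Insert 6:
  append 6 at index 2 → [76, 10, 6] (no swap needed)
Insert 8:
  append 8 at index 3 → [76, 10, 6, 8] (no swap needed)
Insert 95:
  append 95 at index 4 → [76, 10, 6, 8, 95]
  95 > parent 10 at index 1, swap → [76, 95, 6, 8, 10]
  95 > parent 76 at index 0, swap → [95, 76, 6, 8, 10]
Insert 12:
  append 12 at index 5 → [95, 76, 6, 8, 10, 12]
  12 > parent 6 at index 2, swap → [95, 76, 12, 8, 10, 6]
Insert 84:
  append 84 at index 6 → [95, 76, 12, 8, 10, 6, 84]
  84 > parent 12 at index 2, swap → [95, 76, 84, 8, 10, 6, 12]
Insert 69:
  append 69 at index 7 → [95, 76, 84, 8, 10, 6, 12, 69]
  69 > parent 8 at index 3, swap → [95, 76, 84, 69, 10, 6, 12, 8]

[95, 76, 84, 69, 10, 6, 12, 8]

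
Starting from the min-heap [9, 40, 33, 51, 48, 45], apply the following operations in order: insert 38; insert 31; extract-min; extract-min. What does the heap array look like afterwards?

[33, 40, 38, 51, 48, 45]

insert 38:
  append 38 at index 6 → [9, 40, 33, 51, 48, 45, 38] (no swap needed)
insert 31:
  append 31 at index 7 → [9, 40, 33, 51, 48, 45, 38, 31]
  31 < parent 51 at index 3, swap → [9, 40, 33, 31, 48, 45, 38, 51]
  31 < parent 40 at index 1, swap → [9, 31, 33, 40, 48, 45, 38, 51]
extract-min → returns 9:
  remove root 9; move last element 51 to root → [51, 31, 33, 40, 48, 45, 38]
  51 vs smaller child 31 at index 1, swap → [31, 51, 33, 40, 48, 45, 38]
  51 vs smaller child 40 at index 3, swap → [31, 40, 33, 51, 48, 45, 38]
extract-min → returns 31:
  remove root 31; move last element 38 to root → [38, 40, 33, 51, 48, 45]
  38 vs smaller child 33 at index 2, swap → [33, 40, 38, 51, 48, 45]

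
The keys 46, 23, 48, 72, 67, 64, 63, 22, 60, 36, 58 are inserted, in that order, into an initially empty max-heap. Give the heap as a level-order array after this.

Insert 46:
  append 46 at index 0 → [46] (no swap needed)
Insert 23:
  append 23 at index 1 → [46, 23] (no swap needed)
Insert 48:
  append 48 at index 2 → [46, 23, 48]
  48 > parent 46 at index 0, swap → [48, 23, 46]
Insert 72:
  append 72 at index 3 → [48, 23, 46, 72]
  72 > parent 23 at index 1, swap → [48, 72, 46, 23]
  72 > parent 48 at index 0, swap → [72, 48, 46, 23]
Insert 67:
  append 67 at index 4 → [72, 48, 46, 23, 67]
  67 > parent 48 at index 1, swap → [72, 67, 46, 23, 48]
Insert 64:
  append 64 at index 5 → [72, 67, 46, 23, 48, 64]
  64 > parent 46 at index 2, swap → [72, 67, 64, 23, 48, 46]
Insert 63:
  append 63 at index 6 → [72, 67, 64, 23, 48, 46, 63] (no swap needed)
Insert 22:
  append 22 at index 7 → [72, 67, 64, 23, 48, 46, 63, 22] (no swap needed)
Insert 60:
  append 60 at index 8 → [72, 67, 64, 23, 48, 46, 63, 22, 60]
  60 > parent 23 at index 3, swap → [72, 67, 64, 60, 48, 46, 63, 22, 23]
Insert 36:
  append 36 at index 9 → [72, 67, 64, 60, 48, 46, 63, 22, 23, 36] (no swap needed)
Insert 58:
  append 58 at index 10 → [72, 67, 64, 60, 48, 46, 63, 22, 23, 36, 58]
  58 > parent 48 at index 4, swap → [72, 67, 64, 60, 58, 46, 63, 22, 23, 36, 48]

[72, 67, 64, 60, 58, 46, 63, 22, 23, 36, 48]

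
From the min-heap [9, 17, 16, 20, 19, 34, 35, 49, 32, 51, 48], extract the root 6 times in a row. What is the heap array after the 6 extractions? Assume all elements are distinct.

extract-min #1 returns 9:
  remove root 9; move last element 48 to root → [48, 17, 16, 20, 19, 34, 35, 49, 32, 51]
  48 vs smaller child 16 at index 2, swap → [16, 17, 48, 20, 19, 34, 35, 49, 32, 51]
  48 vs smaller child 34 at index 5, swap → [16, 17, 34, 20, 19, 48, 35, 49, 32, 51]
extract-min #2 returns 16:
  remove root 16; move last element 51 to root → [51, 17, 34, 20, 19, 48, 35, 49, 32]
  51 vs smaller child 17 at index 1, swap → [17, 51, 34, 20, 19, 48, 35, 49, 32]
  51 vs smaller child 19 at index 4, swap → [17, 19, 34, 20, 51, 48, 35, 49, 32]
extract-min #3 returns 17:
  remove root 17; move last element 32 to root → [32, 19, 34, 20, 51, 48, 35, 49]
  32 vs smaller child 19 at index 1, swap → [19, 32, 34, 20, 51, 48, 35, 49]
  32 vs smaller child 20 at index 3, swap → [19, 20, 34, 32, 51, 48, 35, 49]
extract-min #4 returns 19:
  remove root 19; move last element 49 to root → [49, 20, 34, 32, 51, 48, 35]
  49 vs smaller child 20 at index 1, swap → [20, 49, 34, 32, 51, 48, 35]
  49 vs smaller child 32 at index 3, swap → [20, 32, 34, 49, 51, 48, 35]
extract-min #5 returns 20:
  remove root 20; move last element 35 to root → [35, 32, 34, 49, 51, 48]
  35 vs smaller child 32 at index 1, swap → [32, 35, 34, 49, 51, 48]
extract-min #6 returns 32:
  remove root 32; move last element 48 to root → [48, 35, 34, 49, 51]
  48 vs smaller child 34 at index 2, swap → [34, 35, 48, 49, 51]

[34, 35, 48, 49, 51]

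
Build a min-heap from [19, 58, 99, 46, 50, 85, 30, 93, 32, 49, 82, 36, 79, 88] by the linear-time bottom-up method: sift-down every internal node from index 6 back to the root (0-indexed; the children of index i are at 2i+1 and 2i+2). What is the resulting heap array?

sift down from index 6: already satisfies heap property
sift down from index 5:
  85 vs smaller child 36 at index 11, swap → [19, 58, 99, 46, 50, 36, 30, 93, 32, 49, 82, 85, 79, 88]
sift down from index 4:
  50 vs smaller child 49 at index 9, swap → [19, 58, 99, 46, 49, 36, 30, 93, 32, 50, 82, 85, 79, 88]
sift down from index 3:
  46 vs smaller child 32 at index 8, swap → [19, 58, 99, 32, 49, 36, 30, 93, 46, 50, 82, 85, 79, 88]
sift down from index 2:
  99 vs smaller child 30 at index 6, swap → [19, 58, 30, 32, 49, 36, 99, 93, 46, 50, 82, 85, 79, 88]
  99 vs only child 88 at index 13, swap → [19, 58, 30, 32, 49, 36, 88, 93, 46, 50, 82, 85, 79, 99]
sift down from index 1:
  58 vs smaller child 32 at index 3, swap → [19, 32, 30, 58, 49, 36, 88, 93, 46, 50, 82, 85, 79, 99]
  58 vs smaller child 46 at index 8, swap → [19, 32, 30, 46, 49, 36, 88, 93, 58, 50, 82, 85, 79, 99]
sift down from index 0: already satisfies heap property

[19, 32, 30, 46, 49, 36, 88, 93, 58, 50, 82, 85, 79, 99]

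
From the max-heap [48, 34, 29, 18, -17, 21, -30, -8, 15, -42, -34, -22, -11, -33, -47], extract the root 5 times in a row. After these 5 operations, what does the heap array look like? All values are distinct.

[15, -8, -11, -33, -17, -22, -30, -34, -47, -42]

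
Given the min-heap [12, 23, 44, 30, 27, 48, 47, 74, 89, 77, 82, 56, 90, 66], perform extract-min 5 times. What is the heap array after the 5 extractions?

[47, 56, 48, 74, 66, 77, 82, 90, 89]

extract-min #1 returns 12:
  remove root 12; move last element 66 to root → [66, 23, 44, 30, 27, 48, 47, 74, 89, 77, 82, 56, 90]
  66 vs smaller child 23 at index 1, swap → [23, 66, 44, 30, 27, 48, 47, 74, 89, 77, 82, 56, 90]
  66 vs smaller child 27 at index 4, swap → [23, 27, 44, 30, 66, 48, 47, 74, 89, 77, 82, 56, 90]
extract-min #2 returns 23:
  remove root 23; move last element 90 to root → [90, 27, 44, 30, 66, 48, 47, 74, 89, 77, 82, 56]
  90 vs smaller child 27 at index 1, swap → [27, 90, 44, 30, 66, 48, 47, 74, 89, 77, 82, 56]
  90 vs smaller child 30 at index 3, swap → [27, 30, 44, 90, 66, 48, 47, 74, 89, 77, 82, 56]
  90 vs smaller child 74 at index 7, swap → [27, 30, 44, 74, 66, 48, 47, 90, 89, 77, 82, 56]
extract-min #3 returns 27:
  remove root 27; move last element 56 to root → [56, 30, 44, 74, 66, 48, 47, 90, 89, 77, 82]
  56 vs smaller child 30 at index 1, swap → [30, 56, 44, 74, 66, 48, 47, 90, 89, 77, 82]
extract-min #4 returns 30:
  remove root 30; move last element 82 to root → [82, 56, 44, 74, 66, 48, 47, 90, 89, 77]
  82 vs smaller child 44 at index 2, swap → [44, 56, 82, 74, 66, 48, 47, 90, 89, 77]
  82 vs smaller child 47 at index 6, swap → [44, 56, 47, 74, 66, 48, 82, 90, 89, 77]
extract-min #5 returns 44:
  remove root 44; move last element 77 to root → [77, 56, 47, 74, 66, 48, 82, 90, 89]
  77 vs smaller child 47 at index 2, swap → [47, 56, 77, 74, 66, 48, 82, 90, 89]
  77 vs smaller child 48 at index 5, swap → [47, 56, 48, 74, 66, 77, 82, 90, 89]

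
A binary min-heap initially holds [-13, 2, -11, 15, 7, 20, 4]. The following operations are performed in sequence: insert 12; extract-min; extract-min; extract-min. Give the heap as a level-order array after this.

insert 12:
  append 12 at index 7 → [-13, 2, -11, 15, 7, 20, 4, 12]
  12 < parent 15 at index 3, swap → [-13, 2, -11, 12, 7, 20, 4, 15]
extract-min → returns -13:
  remove root -13; move last element 15 to root → [15, 2, -11, 12, 7, 20, 4]
  15 vs smaller child -11 at index 2, swap → [-11, 2, 15, 12, 7, 20, 4]
  15 vs smaller child 4 at index 6, swap → [-11, 2, 4, 12, 7, 20, 15]
extract-min → returns -11:
  remove root -11; move last element 15 to root → [15, 2, 4, 12, 7, 20]
  15 vs smaller child 2 at index 1, swap → [2, 15, 4, 12, 7, 20]
  15 vs smaller child 7 at index 4, swap → [2, 7, 4, 12, 15, 20]
extract-min → returns 2:
  remove root 2; move last element 20 to root → [20, 7, 4, 12, 15]
  20 vs smaller child 4 at index 2, swap → [4, 7, 20, 12, 15]

[4, 7, 20, 12, 15]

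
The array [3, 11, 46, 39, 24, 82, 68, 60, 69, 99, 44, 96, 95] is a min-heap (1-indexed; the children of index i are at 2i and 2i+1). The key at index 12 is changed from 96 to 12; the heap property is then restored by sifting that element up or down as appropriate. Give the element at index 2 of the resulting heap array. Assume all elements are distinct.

11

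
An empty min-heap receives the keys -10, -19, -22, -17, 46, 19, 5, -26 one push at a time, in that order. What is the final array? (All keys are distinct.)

[-26, -22, -19, -17, 46, 19, 5, -10]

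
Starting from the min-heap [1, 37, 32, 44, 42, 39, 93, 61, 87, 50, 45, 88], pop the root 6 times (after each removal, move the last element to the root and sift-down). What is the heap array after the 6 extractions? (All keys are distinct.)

[45, 61, 50, 93, 87, 88]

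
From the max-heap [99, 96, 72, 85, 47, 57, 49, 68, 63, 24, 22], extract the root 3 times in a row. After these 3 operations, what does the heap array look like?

extract-max #1 returns 99:
  remove root 99; move last element 22 to root → [22, 96, 72, 85, 47, 57, 49, 68, 63, 24]
  22 vs larger child 96 at index 1, swap → [96, 22, 72, 85, 47, 57, 49, 68, 63, 24]
  22 vs larger child 85 at index 3, swap → [96, 85, 72, 22, 47, 57, 49, 68, 63, 24]
  22 vs larger child 68 at index 7, swap → [96, 85, 72, 68, 47, 57, 49, 22, 63, 24]
extract-max #2 returns 96:
  remove root 96; move last element 24 to root → [24, 85, 72, 68, 47, 57, 49, 22, 63]
  24 vs larger child 85 at index 1, swap → [85, 24, 72, 68, 47, 57, 49, 22, 63]
  24 vs larger child 68 at index 3, swap → [85, 68, 72, 24, 47, 57, 49, 22, 63]
  24 vs larger child 63 at index 8, swap → [85, 68, 72, 63, 47, 57, 49, 22, 24]
extract-max #3 returns 85:
  remove root 85; move last element 24 to root → [24, 68, 72, 63, 47, 57, 49, 22]
  24 vs larger child 72 at index 2, swap → [72, 68, 24, 63, 47, 57, 49, 22]
  24 vs larger child 57 at index 5, swap → [72, 68, 57, 63, 47, 24, 49, 22]

[72, 68, 57, 63, 47, 24, 49, 22]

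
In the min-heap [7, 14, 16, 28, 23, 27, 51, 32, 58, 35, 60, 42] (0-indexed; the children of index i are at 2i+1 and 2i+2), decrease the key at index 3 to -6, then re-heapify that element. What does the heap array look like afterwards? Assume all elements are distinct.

[-6, 7, 16, 14, 23, 27, 51, 32, 58, 35, 60, 42]

set index 3 from 28 to -6 → [7, 14, 16, -6, 23, 27, 51, 32, 58, 35, 60, 42]
-6 < parent 14 at index 1, swap → [7, -6, 16, 14, 23, 27, 51, 32, 58, 35, 60, 42]
-6 < parent 7 at index 0, swap → [-6, 7, 16, 14, 23, 27, 51, 32, 58, 35, 60, 42]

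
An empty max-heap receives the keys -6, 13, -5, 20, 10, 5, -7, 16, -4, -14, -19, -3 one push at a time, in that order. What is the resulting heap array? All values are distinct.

Insert -6:
  append -6 at index 0 → [-6] (no swap needed)
Insert 13:
  append 13 at index 1 → [-6, 13]
  13 > parent -6 at index 0, swap → [13, -6]
Insert -5:
  append -5 at index 2 → [13, -6, -5] (no swap needed)
Insert 20:
  append 20 at index 3 → [13, -6, -5, 20]
  20 > parent -6 at index 1, swap → [13, 20, -5, -6]
  20 > parent 13 at index 0, swap → [20, 13, -5, -6]
Insert 10:
  append 10 at index 4 → [20, 13, -5, -6, 10] (no swap needed)
Insert 5:
  append 5 at index 5 → [20, 13, -5, -6, 10, 5]
  5 > parent -5 at index 2, swap → [20, 13, 5, -6, 10, -5]
Insert -7:
  append -7 at index 6 → [20, 13, 5, -6, 10, -5, -7] (no swap needed)
Insert 16:
  append 16 at index 7 → [20, 13, 5, -6, 10, -5, -7, 16]
  16 > parent -6 at index 3, swap → [20, 13, 5, 16, 10, -5, -7, -6]
  16 > parent 13 at index 1, swap → [20, 16, 5, 13, 10, -5, -7, -6]
Insert -4:
  append -4 at index 8 → [20, 16, 5, 13, 10, -5, -7, -6, -4] (no swap needed)
Insert -14:
  append -14 at index 9 → [20, 16, 5, 13, 10, -5, -7, -6, -4, -14] (no swap needed)
Insert -19:
  append -19 at index 10 → [20, 16, 5, 13, 10, -5, -7, -6, -4, -14, -19] (no swap needed)
Insert -3:
  append -3 at index 11 → [20, 16, 5, 13, 10, -5, -7, -6, -4, -14, -19, -3]
  -3 > parent -5 at index 5, swap → [20, 16, 5, 13, 10, -3, -7, -6, -4, -14, -19, -5]

[20, 16, 5, 13, 10, -3, -7, -6, -4, -14, -19, -5]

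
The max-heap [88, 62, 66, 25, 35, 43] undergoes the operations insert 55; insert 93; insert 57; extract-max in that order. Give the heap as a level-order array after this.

insert 55:
  append 55 at index 6 → [88, 62, 66, 25, 35, 43, 55] (no swap needed)
insert 93:
  append 93 at index 7 → [88, 62, 66, 25, 35, 43, 55, 93]
  93 > parent 25 at index 3, swap → [88, 62, 66, 93, 35, 43, 55, 25]
  93 > parent 62 at index 1, swap → [88, 93, 66, 62, 35, 43, 55, 25]
  93 > parent 88 at index 0, swap → [93, 88, 66, 62, 35, 43, 55, 25]
insert 57:
  append 57 at index 8 → [93, 88, 66, 62, 35, 43, 55, 25, 57] (no swap needed)
extract-max → returns 93:
  remove root 93; move last element 57 to root → [57, 88, 66, 62, 35, 43, 55, 25]
  57 vs larger child 88 at index 1, swap → [88, 57, 66, 62, 35, 43, 55, 25]
  57 vs larger child 62 at index 3, swap → [88, 62, 66, 57, 35, 43, 55, 25]

[88, 62, 66, 57, 35, 43, 55, 25]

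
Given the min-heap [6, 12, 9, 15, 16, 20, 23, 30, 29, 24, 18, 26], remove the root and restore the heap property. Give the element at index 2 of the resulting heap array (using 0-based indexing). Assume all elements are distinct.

remove root 6; move last element 26 to root → [26, 12, 9, 15, 16, 20, 23, 30, 29, 24, 18]
26 vs smaller child 9 at index 2, swap → [9, 12, 26, 15, 16, 20, 23, 30, 29, 24, 18]
26 vs smaller child 20 at index 5, swap → [9, 12, 20, 15, 16, 26, 23, 30, 29, 24, 18]
resulting array: [9, 12, 20, 15, 16, 26, 23, 30, 29, 24, 18]

20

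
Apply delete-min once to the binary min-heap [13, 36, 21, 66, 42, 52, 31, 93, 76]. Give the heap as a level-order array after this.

[21, 36, 31, 66, 42, 52, 76, 93]

remove root 13; move last element 76 to root → [76, 36, 21, 66, 42, 52, 31, 93]
76 vs smaller child 21 at index 2, swap → [21, 36, 76, 66, 42, 52, 31, 93]
76 vs smaller child 31 at index 6, swap → [21, 36, 31, 66, 42, 52, 76, 93]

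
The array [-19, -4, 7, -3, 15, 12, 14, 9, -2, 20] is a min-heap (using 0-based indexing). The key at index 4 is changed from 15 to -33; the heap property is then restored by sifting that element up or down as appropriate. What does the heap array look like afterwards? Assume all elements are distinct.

[-33, -19, 7, -3, -4, 12, 14, 9, -2, 20]

set index 4 from 15 to -33 → [-19, -4, 7, -3, -33, 12, 14, 9, -2, 20]
-33 < parent -4 at index 1, swap → [-19, -33, 7, -3, -4, 12, 14, 9, -2, 20]
-33 < parent -19 at index 0, swap → [-33, -19, 7, -3, -4, 12, 14, 9, -2, 20]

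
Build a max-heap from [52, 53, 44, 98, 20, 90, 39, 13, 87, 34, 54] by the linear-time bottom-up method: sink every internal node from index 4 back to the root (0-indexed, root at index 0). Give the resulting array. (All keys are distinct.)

[98, 87, 90, 53, 54, 44, 39, 13, 52, 34, 20]

sift down from index 4:
  20 vs larger child 54 at index 10, swap → [52, 53, 44, 98, 54, 90, 39, 13, 87, 34, 20]
sift down from index 3: already satisfies heap property
sift down from index 2:
  44 vs larger child 90 at index 5, swap → [52, 53, 90, 98, 54, 44, 39, 13, 87, 34, 20]
sift down from index 1:
  53 vs larger child 98 at index 3, swap → [52, 98, 90, 53, 54, 44, 39, 13, 87, 34, 20]
  53 vs larger child 87 at index 8, swap → [52, 98, 90, 87, 54, 44, 39, 13, 53, 34, 20]
sift down from index 0:
  52 vs larger child 98 at index 1, swap → [98, 52, 90, 87, 54, 44, 39, 13, 53, 34, 20]
  52 vs larger child 87 at index 3, swap → [98, 87, 90, 52, 54, 44, 39, 13, 53, 34, 20]
  52 vs larger child 53 at index 8, swap → [98, 87, 90, 53, 54, 44, 39, 13, 52, 34, 20]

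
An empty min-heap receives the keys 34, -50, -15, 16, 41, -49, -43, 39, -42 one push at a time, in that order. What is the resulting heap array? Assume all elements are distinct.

Insert 34:
  append 34 at index 0 → [34] (no swap needed)
Insert -50:
  append -50 at index 1 → [34, -50]
  -50 < parent 34 at index 0, swap → [-50, 34]
Insert -15:
  append -15 at index 2 → [-50, 34, -15] (no swap needed)
Insert 16:
  append 16 at index 3 → [-50, 34, -15, 16]
  16 < parent 34 at index 1, swap → [-50, 16, -15, 34]
Insert 41:
  append 41 at index 4 → [-50, 16, -15, 34, 41] (no swap needed)
Insert -49:
  append -49 at index 5 → [-50, 16, -15, 34, 41, -49]
  -49 < parent -15 at index 2, swap → [-50, 16, -49, 34, 41, -15]
Insert -43:
  append -43 at index 6 → [-50, 16, -49, 34, 41, -15, -43] (no swap needed)
Insert 39:
  append 39 at index 7 → [-50, 16, -49, 34, 41, -15, -43, 39] (no swap needed)
Insert -42:
  append -42 at index 8 → [-50, 16, -49, 34, 41, -15, -43, 39, -42]
  -42 < parent 34 at index 3, swap → [-50, 16, -49, -42, 41, -15, -43, 39, 34]
  -42 < parent 16 at index 1, swap → [-50, -42, -49, 16, 41, -15, -43, 39, 34]

[-50, -42, -49, 16, 41, -15, -43, 39, 34]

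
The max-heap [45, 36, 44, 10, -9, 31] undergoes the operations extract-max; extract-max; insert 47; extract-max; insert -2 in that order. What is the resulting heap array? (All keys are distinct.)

extract-max → returns 45:
  remove root 45; move last element 31 to root → [31, 36, 44, 10, -9]
  31 vs larger child 44 at index 2, swap → [44, 36, 31, 10, -9]
extract-max → returns 44:
  remove root 44; move last element -9 to root → [-9, 36, 31, 10]
  -9 vs larger child 36 at index 1, swap → [36, -9, 31, 10]
  -9 vs only child 10 at index 3, swap → [36, 10, 31, -9]
insert 47:
  append 47 at index 4 → [36, 10, 31, -9, 47]
  47 > parent 10 at index 1, swap → [36, 47, 31, -9, 10]
  47 > parent 36 at index 0, swap → [47, 36, 31, -9, 10]
extract-max → returns 47:
  remove root 47; move last element 10 to root → [10, 36, 31, -9]
  10 vs larger child 36 at index 1, swap → [36, 10, 31, -9]
insert -2:
  append -2 at index 4 → [36, 10, 31, -9, -2] (no swap needed)

[36, 10, 31, -9, -2]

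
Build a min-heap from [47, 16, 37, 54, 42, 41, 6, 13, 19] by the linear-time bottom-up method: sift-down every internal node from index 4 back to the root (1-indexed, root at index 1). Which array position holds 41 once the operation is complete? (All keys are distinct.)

6

sift down from index 4:
  54 vs smaller child 13 at index 8, swap → [47, 16, 37, 13, 42, 41, 6, 54, 19]
sift down from index 3:
  37 vs smaller child 6 at index 7, swap → [47, 16, 6, 13, 42, 41, 37, 54, 19]
sift down from index 2:
  16 vs smaller child 13 at index 4, swap → [47, 13, 6, 16, 42, 41, 37, 54, 19]
sift down from index 1:
  47 vs smaller child 6 at index 3, swap → [6, 13, 47, 16, 42, 41, 37, 54, 19]
  47 vs smaller child 37 at index 7, swap → [6, 13, 37, 16, 42, 41, 47, 54, 19]
resulting array: [6, 13, 37, 16, 42, 41, 47, 54, 19]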